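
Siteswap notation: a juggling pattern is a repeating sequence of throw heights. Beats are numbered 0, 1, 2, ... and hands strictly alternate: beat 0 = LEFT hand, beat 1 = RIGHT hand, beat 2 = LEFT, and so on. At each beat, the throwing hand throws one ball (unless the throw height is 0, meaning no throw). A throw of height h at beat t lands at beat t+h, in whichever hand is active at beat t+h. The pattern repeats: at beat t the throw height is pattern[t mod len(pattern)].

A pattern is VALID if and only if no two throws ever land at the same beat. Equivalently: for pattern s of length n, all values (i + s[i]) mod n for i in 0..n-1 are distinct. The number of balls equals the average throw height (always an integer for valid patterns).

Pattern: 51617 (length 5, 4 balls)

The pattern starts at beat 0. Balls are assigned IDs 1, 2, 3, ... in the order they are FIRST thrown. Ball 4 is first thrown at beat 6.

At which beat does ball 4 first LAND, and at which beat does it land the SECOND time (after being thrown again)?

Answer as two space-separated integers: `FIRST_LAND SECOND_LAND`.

Beat 0 (L): throw ball1 h=5 -> lands@5:R; in-air after throw: [b1@5:R]
Beat 1 (R): throw ball2 h=1 -> lands@2:L; in-air after throw: [b2@2:L b1@5:R]
Beat 2 (L): throw ball2 h=6 -> lands@8:L; in-air after throw: [b1@5:R b2@8:L]
Beat 3 (R): throw ball3 h=1 -> lands@4:L; in-air after throw: [b3@4:L b1@5:R b2@8:L]
Beat 4 (L): throw ball3 h=7 -> lands@11:R; in-air after throw: [b1@5:R b2@8:L b3@11:R]
Beat 5 (R): throw ball1 h=5 -> lands@10:L; in-air after throw: [b2@8:L b1@10:L b3@11:R]
Beat 6 (L): throw ball4 h=1 -> lands@7:R; in-air after throw: [b4@7:R b2@8:L b1@10:L b3@11:R]
Beat 7 (R): throw ball4 h=6 -> lands@13:R; in-air after throw: [b2@8:L b1@10:L b3@11:R b4@13:R]
Beat 8 (L): throw ball2 h=1 -> lands@9:R; in-air after throw: [b2@9:R b1@10:L b3@11:R b4@13:R]
Beat 9 (R): throw ball2 h=7 -> lands@16:L; in-air after throw: [b1@10:L b3@11:R b4@13:R b2@16:L]
Beat 10 (L): throw ball1 h=5 -> lands@15:R; in-air after throw: [b3@11:R b4@13:R b1@15:R b2@16:L]
Beat 11 (R): throw ball3 h=1 -> lands@12:L; in-air after throw: [b3@12:L b4@13:R b1@15:R b2@16:L]
Beat 12 (L): throw ball3 h=6 -> lands@18:L; in-air after throw: [b4@13:R b1@15:R b2@16:L b3@18:L]
Beat 13 (R): throw ball4 h=1 -> lands@14:L; in-air after throw: [b4@14:L b1@15:R b2@16:L b3@18:L]
Ball 4: thrown@6 h=1 -> first land @7; rethrown@7 h=6 -> second land @13

Answer: 7 13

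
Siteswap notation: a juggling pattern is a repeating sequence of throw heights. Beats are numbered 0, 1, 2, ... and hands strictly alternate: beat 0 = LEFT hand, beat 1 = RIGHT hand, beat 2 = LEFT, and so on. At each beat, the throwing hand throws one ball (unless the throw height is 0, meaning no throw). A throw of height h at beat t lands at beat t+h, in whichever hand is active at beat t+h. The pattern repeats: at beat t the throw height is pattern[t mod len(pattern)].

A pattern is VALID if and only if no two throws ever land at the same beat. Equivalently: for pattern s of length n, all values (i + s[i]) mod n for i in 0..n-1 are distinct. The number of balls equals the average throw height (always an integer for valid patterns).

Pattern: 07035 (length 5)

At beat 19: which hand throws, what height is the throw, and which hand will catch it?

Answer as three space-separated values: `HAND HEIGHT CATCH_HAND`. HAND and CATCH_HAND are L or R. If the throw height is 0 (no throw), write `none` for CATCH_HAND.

Beat 19: 19 mod 2 = 1, so hand = R
Throw height = pattern[19 mod 5] = pattern[4] = 5
Lands at beat 19+5=24, 24 mod 2 = 0, so catch hand = L

Answer: R 5 L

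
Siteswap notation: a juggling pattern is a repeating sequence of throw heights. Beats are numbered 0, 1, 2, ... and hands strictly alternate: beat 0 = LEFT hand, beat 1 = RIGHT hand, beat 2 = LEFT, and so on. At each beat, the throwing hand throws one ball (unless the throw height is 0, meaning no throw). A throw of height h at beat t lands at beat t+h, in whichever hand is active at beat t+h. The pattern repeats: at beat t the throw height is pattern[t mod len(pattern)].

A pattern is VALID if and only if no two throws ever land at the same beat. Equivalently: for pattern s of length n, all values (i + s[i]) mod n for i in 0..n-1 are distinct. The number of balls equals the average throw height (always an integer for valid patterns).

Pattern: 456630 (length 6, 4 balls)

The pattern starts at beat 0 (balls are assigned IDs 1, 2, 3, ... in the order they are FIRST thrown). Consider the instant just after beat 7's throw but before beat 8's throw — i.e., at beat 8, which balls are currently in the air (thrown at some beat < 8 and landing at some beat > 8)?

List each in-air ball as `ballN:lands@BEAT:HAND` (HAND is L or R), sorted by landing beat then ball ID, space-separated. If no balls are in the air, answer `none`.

Beat 0 (L): throw ball1 h=4 -> lands@4:L; in-air after throw: [b1@4:L]
Beat 1 (R): throw ball2 h=5 -> lands@6:L; in-air after throw: [b1@4:L b2@6:L]
Beat 2 (L): throw ball3 h=6 -> lands@8:L; in-air after throw: [b1@4:L b2@6:L b3@8:L]
Beat 3 (R): throw ball4 h=6 -> lands@9:R; in-air after throw: [b1@4:L b2@6:L b3@8:L b4@9:R]
Beat 4 (L): throw ball1 h=3 -> lands@7:R; in-air after throw: [b2@6:L b1@7:R b3@8:L b4@9:R]
Beat 6 (L): throw ball2 h=4 -> lands@10:L; in-air after throw: [b1@7:R b3@8:L b4@9:R b2@10:L]
Beat 7 (R): throw ball1 h=5 -> lands@12:L; in-air after throw: [b3@8:L b4@9:R b2@10:L b1@12:L]
Beat 8 (L): throw ball3 h=6 -> lands@14:L; in-air after throw: [b4@9:R b2@10:L b1@12:L b3@14:L]

Answer: ball4:lands@9:R ball2:lands@10:L ball1:lands@12:L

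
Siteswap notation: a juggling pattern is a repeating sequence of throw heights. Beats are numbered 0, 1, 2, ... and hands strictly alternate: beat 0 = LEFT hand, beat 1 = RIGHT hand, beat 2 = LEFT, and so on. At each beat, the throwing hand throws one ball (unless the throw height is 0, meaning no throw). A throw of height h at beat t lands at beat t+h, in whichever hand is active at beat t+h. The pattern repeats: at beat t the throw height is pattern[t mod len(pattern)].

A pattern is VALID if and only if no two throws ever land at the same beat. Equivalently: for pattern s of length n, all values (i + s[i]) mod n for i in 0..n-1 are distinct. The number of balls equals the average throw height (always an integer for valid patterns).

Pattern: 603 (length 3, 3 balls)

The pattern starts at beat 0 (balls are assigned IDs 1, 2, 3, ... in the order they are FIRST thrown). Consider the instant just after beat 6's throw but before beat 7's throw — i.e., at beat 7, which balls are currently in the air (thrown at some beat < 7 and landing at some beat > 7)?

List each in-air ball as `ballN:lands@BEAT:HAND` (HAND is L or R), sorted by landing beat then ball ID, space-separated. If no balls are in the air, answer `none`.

Answer: ball2:lands@8:L ball3:lands@9:R ball1:lands@12:L

Derivation:
Beat 0 (L): throw ball1 h=6 -> lands@6:L; in-air after throw: [b1@6:L]
Beat 2 (L): throw ball2 h=3 -> lands@5:R; in-air after throw: [b2@5:R b1@6:L]
Beat 3 (R): throw ball3 h=6 -> lands@9:R; in-air after throw: [b2@5:R b1@6:L b3@9:R]
Beat 5 (R): throw ball2 h=3 -> lands@8:L; in-air after throw: [b1@6:L b2@8:L b3@9:R]
Beat 6 (L): throw ball1 h=6 -> lands@12:L; in-air after throw: [b2@8:L b3@9:R b1@12:L]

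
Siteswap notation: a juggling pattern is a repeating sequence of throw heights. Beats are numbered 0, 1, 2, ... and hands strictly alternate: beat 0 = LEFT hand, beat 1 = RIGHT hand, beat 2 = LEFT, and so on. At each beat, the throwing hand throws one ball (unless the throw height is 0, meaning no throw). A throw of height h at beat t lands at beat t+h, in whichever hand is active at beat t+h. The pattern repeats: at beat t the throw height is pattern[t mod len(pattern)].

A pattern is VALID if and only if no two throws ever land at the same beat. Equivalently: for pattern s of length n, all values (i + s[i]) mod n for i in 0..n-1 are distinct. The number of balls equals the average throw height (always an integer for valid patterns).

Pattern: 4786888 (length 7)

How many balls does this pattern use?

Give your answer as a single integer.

Pattern = [4, 7, 8, 6, 8, 8, 8], length n = 7
  position 0: throw height = 4, running sum = 4
  position 1: throw height = 7, running sum = 11
  position 2: throw height = 8, running sum = 19
  position 3: throw height = 6, running sum = 25
  position 4: throw height = 8, running sum = 33
  position 5: throw height = 8, running sum = 41
  position 6: throw height = 8, running sum = 49
Total sum = 49; balls = sum / n = 49 / 7 = 7

Answer: 7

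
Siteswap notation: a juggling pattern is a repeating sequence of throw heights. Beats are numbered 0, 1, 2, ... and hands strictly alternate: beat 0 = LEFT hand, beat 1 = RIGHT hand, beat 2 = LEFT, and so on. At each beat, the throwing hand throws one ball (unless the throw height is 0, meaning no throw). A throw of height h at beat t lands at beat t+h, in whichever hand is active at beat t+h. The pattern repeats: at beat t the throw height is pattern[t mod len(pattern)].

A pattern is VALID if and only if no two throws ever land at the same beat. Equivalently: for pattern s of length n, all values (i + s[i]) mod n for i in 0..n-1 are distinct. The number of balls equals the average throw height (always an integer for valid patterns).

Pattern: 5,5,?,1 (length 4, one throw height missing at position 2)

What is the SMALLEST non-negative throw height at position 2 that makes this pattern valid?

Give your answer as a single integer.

i=0: (0 + 5) mod 4 = 1
i=1: (1 + 5) mod 4 = 2
i=2: s[i]=? (unknown)
i=3: (3 + 1) mod 4 = 0
Known residues: [0, 1, 2]; need a permutation of 0..3, so missing residue r = 3
Need (2 + s) mod 4 = 3; smallest s = (3 - 2) mod 4 = 1

Answer: 1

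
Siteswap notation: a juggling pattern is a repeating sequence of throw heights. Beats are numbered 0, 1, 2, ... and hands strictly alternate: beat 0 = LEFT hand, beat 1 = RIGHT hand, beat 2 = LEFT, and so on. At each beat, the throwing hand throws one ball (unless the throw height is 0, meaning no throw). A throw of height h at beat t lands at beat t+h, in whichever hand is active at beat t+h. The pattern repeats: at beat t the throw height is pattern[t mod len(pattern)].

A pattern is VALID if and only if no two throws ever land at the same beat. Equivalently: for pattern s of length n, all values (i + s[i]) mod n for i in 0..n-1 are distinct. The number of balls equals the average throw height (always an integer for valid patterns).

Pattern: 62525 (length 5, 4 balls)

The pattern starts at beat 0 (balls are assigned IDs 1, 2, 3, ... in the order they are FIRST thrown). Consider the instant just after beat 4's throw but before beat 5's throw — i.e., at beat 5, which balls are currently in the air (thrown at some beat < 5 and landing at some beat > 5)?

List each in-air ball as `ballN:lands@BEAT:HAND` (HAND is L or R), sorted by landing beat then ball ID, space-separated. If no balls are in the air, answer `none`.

Beat 0 (L): throw ball1 h=6 -> lands@6:L; in-air after throw: [b1@6:L]
Beat 1 (R): throw ball2 h=2 -> lands@3:R; in-air after throw: [b2@3:R b1@6:L]
Beat 2 (L): throw ball3 h=5 -> lands@7:R; in-air after throw: [b2@3:R b1@6:L b3@7:R]
Beat 3 (R): throw ball2 h=2 -> lands@5:R; in-air after throw: [b2@5:R b1@6:L b3@7:R]
Beat 4 (L): throw ball4 h=5 -> lands@9:R; in-air after throw: [b2@5:R b1@6:L b3@7:R b4@9:R]
Beat 5 (R): throw ball2 h=6 -> lands@11:R; in-air after throw: [b1@6:L b3@7:R b4@9:R b2@11:R]

Answer: ball1:lands@6:L ball3:lands@7:R ball4:lands@9:R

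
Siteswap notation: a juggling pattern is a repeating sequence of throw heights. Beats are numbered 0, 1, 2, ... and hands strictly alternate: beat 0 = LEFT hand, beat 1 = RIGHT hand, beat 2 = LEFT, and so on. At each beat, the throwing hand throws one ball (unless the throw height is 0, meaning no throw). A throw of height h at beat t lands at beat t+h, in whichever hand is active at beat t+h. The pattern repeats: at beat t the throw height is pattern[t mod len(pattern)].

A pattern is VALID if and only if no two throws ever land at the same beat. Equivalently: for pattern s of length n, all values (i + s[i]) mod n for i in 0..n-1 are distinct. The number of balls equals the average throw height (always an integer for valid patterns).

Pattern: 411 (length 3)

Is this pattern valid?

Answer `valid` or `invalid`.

i=0: (i + s[i]) mod n = (0 + 4) mod 3 = 1
i=1: (i + s[i]) mod n = (1 + 1) mod 3 = 2
i=2: (i + s[i]) mod n = (2 + 1) mod 3 = 0
Residues: [1, 2, 0], distinct: True

Answer: valid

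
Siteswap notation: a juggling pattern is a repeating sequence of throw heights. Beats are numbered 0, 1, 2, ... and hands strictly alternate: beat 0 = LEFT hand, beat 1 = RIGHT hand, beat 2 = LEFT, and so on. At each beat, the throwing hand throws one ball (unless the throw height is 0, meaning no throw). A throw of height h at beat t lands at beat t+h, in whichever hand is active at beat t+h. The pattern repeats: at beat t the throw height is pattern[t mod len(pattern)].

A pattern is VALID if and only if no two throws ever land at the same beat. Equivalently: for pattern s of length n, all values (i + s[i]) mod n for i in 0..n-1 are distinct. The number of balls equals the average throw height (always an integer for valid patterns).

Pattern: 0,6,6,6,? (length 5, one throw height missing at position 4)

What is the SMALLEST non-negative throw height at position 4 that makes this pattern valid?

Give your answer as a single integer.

Answer: 2

Derivation:
i=0: (0 + 0) mod 5 = 0
i=1: (1 + 6) mod 5 = 2
i=2: (2 + 6) mod 5 = 3
i=3: (3 + 6) mod 5 = 4
i=4: s[i]=? (unknown)
Known residues: [0, 2, 3, 4]; need a permutation of 0..4, so missing residue r = 1
Need (4 + s) mod 5 = 1; smallest s = (1 - 4) mod 5 = 2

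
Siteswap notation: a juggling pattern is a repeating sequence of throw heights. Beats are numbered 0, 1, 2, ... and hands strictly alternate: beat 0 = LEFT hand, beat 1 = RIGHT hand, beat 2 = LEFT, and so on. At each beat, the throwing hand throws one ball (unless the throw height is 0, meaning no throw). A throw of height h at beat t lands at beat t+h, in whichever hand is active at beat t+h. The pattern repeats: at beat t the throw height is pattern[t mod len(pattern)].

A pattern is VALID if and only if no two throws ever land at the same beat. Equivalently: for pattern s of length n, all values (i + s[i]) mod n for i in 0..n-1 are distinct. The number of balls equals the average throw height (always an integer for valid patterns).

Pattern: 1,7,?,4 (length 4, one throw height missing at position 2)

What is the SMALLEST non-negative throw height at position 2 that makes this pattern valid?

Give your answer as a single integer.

i=0: (0 + 1) mod 4 = 1
i=1: (1 + 7) mod 4 = 0
i=2: s[i]=? (unknown)
i=3: (3 + 4) mod 4 = 3
Known residues: [0, 1, 3]; need a permutation of 0..3, so missing residue r = 2
Need (2 + s) mod 4 = 2; smallest s = (2 - 2) mod 4 = 0

Answer: 0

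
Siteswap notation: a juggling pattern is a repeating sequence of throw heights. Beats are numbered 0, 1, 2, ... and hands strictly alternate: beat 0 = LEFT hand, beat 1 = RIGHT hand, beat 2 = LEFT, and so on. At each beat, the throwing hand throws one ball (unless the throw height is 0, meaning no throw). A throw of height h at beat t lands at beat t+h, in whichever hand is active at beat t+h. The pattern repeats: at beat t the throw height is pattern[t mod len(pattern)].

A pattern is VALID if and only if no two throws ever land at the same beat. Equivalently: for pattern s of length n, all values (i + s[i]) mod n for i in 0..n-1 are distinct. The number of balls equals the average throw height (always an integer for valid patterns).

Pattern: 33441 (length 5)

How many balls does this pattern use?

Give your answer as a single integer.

Pattern = [3, 3, 4, 4, 1], length n = 5
  position 0: throw height = 3, running sum = 3
  position 1: throw height = 3, running sum = 6
  position 2: throw height = 4, running sum = 10
  position 3: throw height = 4, running sum = 14
  position 4: throw height = 1, running sum = 15
Total sum = 15; balls = sum / n = 15 / 5 = 3

Answer: 3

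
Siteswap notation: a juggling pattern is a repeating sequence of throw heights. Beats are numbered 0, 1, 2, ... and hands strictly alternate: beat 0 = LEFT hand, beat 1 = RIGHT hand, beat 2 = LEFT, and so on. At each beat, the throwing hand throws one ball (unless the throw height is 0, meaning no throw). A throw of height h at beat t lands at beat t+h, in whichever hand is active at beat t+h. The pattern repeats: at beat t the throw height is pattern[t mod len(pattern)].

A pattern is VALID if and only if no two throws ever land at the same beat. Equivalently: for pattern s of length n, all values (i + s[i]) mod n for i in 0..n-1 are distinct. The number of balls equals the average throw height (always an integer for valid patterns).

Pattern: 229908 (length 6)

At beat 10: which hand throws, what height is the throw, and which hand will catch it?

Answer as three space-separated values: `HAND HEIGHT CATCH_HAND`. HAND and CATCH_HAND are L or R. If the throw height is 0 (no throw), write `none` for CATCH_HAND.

Beat 10: 10 mod 2 = 0, so hand = L
Throw height = pattern[10 mod 6] = pattern[4] = 0

Answer: L 0 none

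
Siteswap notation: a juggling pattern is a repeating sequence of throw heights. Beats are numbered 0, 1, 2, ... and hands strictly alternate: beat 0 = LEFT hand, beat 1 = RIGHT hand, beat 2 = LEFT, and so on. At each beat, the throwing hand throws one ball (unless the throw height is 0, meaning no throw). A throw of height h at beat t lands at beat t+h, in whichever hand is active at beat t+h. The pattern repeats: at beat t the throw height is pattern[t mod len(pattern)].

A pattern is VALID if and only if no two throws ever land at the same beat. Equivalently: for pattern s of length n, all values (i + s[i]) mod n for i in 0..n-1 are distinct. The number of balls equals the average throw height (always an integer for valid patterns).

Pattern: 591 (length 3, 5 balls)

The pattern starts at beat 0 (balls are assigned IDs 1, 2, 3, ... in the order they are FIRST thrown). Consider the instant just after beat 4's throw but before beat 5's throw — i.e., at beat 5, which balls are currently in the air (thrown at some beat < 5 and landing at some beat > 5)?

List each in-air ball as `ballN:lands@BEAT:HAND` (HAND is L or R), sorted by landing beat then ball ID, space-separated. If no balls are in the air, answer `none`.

Answer: ball3:lands@8:L ball2:lands@10:L ball4:lands@13:R

Derivation:
Beat 0 (L): throw ball1 h=5 -> lands@5:R; in-air after throw: [b1@5:R]
Beat 1 (R): throw ball2 h=9 -> lands@10:L; in-air after throw: [b1@5:R b2@10:L]
Beat 2 (L): throw ball3 h=1 -> lands@3:R; in-air after throw: [b3@3:R b1@5:R b2@10:L]
Beat 3 (R): throw ball3 h=5 -> lands@8:L; in-air after throw: [b1@5:R b3@8:L b2@10:L]
Beat 4 (L): throw ball4 h=9 -> lands@13:R; in-air after throw: [b1@5:R b3@8:L b2@10:L b4@13:R]
Beat 5 (R): throw ball1 h=1 -> lands@6:L; in-air after throw: [b1@6:L b3@8:L b2@10:L b4@13:R]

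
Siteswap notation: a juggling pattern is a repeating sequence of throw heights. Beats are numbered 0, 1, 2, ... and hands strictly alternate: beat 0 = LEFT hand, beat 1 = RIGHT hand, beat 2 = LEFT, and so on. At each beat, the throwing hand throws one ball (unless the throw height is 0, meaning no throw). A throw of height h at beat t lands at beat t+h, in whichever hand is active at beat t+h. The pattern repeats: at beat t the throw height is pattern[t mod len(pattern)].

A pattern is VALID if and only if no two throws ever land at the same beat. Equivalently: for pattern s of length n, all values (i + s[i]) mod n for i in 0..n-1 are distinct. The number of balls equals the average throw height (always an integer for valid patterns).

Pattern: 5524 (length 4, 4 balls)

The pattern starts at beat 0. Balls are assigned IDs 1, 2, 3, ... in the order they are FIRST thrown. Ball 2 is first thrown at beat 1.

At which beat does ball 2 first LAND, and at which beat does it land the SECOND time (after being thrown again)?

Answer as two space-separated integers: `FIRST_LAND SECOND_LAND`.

Beat 0 (L): throw ball1 h=5 -> lands@5:R; in-air after throw: [b1@5:R]
Beat 1 (R): throw ball2 h=5 -> lands@6:L; in-air after throw: [b1@5:R b2@6:L]
Beat 2 (L): throw ball3 h=2 -> lands@4:L; in-air after throw: [b3@4:L b1@5:R b2@6:L]
Beat 3 (R): throw ball4 h=4 -> lands@7:R; in-air after throw: [b3@4:L b1@5:R b2@6:L b4@7:R]
Beat 4 (L): throw ball3 h=5 -> lands@9:R; in-air after throw: [b1@5:R b2@6:L b4@7:R b3@9:R]
Beat 5 (R): throw ball1 h=5 -> lands@10:L; in-air after throw: [b2@6:L b4@7:R b3@9:R b1@10:L]
Beat 6 (L): throw ball2 h=2 -> lands@8:L; in-air after throw: [b4@7:R b2@8:L b3@9:R b1@10:L]
Beat 7 (R): throw ball4 h=4 -> lands@11:R; in-air after throw: [b2@8:L b3@9:R b1@10:L b4@11:R]
Beat 8 (L): throw ball2 h=5 -> lands@13:R; in-air after throw: [b3@9:R b1@10:L b4@11:R b2@13:R]
Ball 2: thrown@1 h=5 -> first land @6; rethrown@6 h=2 -> second land @8

Answer: 6 8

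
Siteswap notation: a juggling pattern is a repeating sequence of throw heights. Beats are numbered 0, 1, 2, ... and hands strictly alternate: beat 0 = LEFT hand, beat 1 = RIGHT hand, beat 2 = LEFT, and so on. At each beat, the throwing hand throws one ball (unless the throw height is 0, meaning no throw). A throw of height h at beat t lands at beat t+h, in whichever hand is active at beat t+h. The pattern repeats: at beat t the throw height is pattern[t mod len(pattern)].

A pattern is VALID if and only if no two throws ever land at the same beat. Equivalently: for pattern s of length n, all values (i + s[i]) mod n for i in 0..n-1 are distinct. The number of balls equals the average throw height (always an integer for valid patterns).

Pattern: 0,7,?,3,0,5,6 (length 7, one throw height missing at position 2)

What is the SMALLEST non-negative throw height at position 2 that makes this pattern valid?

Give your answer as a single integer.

Answer: 0

Derivation:
i=0: (0 + 0) mod 7 = 0
i=1: (1 + 7) mod 7 = 1
i=2: s[i]=? (unknown)
i=3: (3 + 3) mod 7 = 6
i=4: (4 + 0) mod 7 = 4
i=5: (5 + 5) mod 7 = 3
i=6: (6 + 6) mod 7 = 5
Known residues: [0, 1, 3, 4, 5, 6]; need a permutation of 0..6, so missing residue r = 2
Need (2 + s) mod 7 = 2; smallest s = (2 - 2) mod 7 = 0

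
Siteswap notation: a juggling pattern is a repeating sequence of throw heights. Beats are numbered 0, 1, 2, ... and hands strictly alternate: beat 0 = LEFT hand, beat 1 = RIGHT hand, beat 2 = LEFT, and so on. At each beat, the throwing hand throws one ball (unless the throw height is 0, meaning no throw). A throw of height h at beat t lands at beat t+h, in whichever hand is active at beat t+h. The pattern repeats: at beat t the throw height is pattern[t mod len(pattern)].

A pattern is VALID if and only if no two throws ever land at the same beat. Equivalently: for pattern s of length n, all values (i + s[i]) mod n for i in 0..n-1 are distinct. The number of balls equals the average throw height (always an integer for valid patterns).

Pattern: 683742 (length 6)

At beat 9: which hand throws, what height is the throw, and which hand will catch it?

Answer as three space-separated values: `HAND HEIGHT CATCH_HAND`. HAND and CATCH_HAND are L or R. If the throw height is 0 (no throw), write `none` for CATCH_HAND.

Beat 9: 9 mod 2 = 1, so hand = R
Throw height = pattern[9 mod 6] = pattern[3] = 7
Lands at beat 9+7=16, 16 mod 2 = 0, so catch hand = L

Answer: R 7 L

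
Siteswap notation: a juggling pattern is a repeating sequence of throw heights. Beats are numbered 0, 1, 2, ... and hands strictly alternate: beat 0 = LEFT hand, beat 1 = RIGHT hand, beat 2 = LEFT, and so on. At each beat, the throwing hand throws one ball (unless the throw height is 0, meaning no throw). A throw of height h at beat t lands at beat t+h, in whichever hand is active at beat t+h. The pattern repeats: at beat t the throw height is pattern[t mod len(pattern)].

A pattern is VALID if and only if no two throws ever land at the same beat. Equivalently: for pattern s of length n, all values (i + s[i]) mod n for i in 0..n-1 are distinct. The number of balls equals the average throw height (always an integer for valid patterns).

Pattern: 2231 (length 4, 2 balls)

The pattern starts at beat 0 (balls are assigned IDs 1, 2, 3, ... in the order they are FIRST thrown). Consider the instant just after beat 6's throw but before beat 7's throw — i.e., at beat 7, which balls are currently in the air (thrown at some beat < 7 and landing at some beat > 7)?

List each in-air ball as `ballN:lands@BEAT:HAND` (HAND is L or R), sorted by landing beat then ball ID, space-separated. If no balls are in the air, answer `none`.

Beat 0 (L): throw ball1 h=2 -> lands@2:L; in-air after throw: [b1@2:L]
Beat 1 (R): throw ball2 h=2 -> lands@3:R; in-air after throw: [b1@2:L b2@3:R]
Beat 2 (L): throw ball1 h=3 -> lands@5:R; in-air after throw: [b2@3:R b1@5:R]
Beat 3 (R): throw ball2 h=1 -> lands@4:L; in-air after throw: [b2@4:L b1@5:R]
Beat 4 (L): throw ball2 h=2 -> lands@6:L; in-air after throw: [b1@5:R b2@6:L]
Beat 5 (R): throw ball1 h=2 -> lands@7:R; in-air after throw: [b2@6:L b1@7:R]
Beat 6 (L): throw ball2 h=3 -> lands@9:R; in-air after throw: [b1@7:R b2@9:R]
Beat 7 (R): throw ball1 h=1 -> lands@8:L; in-air after throw: [b1@8:L b2@9:R]

Answer: ball2:lands@9:R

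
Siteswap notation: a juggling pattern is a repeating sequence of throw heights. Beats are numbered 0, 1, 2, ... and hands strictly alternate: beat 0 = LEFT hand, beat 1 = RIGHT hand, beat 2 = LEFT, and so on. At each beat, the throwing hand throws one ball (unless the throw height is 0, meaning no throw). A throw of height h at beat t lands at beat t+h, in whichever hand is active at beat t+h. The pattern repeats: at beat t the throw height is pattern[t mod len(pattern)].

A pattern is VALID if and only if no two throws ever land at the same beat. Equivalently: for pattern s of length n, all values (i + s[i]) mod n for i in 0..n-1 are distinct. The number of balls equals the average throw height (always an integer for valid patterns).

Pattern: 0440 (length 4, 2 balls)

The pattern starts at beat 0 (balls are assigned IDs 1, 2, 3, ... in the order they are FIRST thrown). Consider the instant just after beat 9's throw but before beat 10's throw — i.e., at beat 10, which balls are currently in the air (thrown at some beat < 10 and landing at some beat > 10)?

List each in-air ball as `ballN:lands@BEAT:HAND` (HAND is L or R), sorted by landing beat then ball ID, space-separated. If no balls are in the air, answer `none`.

Answer: ball1:lands@13:R

Derivation:
Beat 1 (R): throw ball1 h=4 -> lands@5:R; in-air after throw: [b1@5:R]
Beat 2 (L): throw ball2 h=4 -> lands@6:L; in-air after throw: [b1@5:R b2@6:L]
Beat 5 (R): throw ball1 h=4 -> lands@9:R; in-air after throw: [b2@6:L b1@9:R]
Beat 6 (L): throw ball2 h=4 -> lands@10:L; in-air after throw: [b1@9:R b2@10:L]
Beat 9 (R): throw ball1 h=4 -> lands@13:R; in-air after throw: [b2@10:L b1@13:R]
Beat 10 (L): throw ball2 h=4 -> lands@14:L; in-air after throw: [b1@13:R b2@14:L]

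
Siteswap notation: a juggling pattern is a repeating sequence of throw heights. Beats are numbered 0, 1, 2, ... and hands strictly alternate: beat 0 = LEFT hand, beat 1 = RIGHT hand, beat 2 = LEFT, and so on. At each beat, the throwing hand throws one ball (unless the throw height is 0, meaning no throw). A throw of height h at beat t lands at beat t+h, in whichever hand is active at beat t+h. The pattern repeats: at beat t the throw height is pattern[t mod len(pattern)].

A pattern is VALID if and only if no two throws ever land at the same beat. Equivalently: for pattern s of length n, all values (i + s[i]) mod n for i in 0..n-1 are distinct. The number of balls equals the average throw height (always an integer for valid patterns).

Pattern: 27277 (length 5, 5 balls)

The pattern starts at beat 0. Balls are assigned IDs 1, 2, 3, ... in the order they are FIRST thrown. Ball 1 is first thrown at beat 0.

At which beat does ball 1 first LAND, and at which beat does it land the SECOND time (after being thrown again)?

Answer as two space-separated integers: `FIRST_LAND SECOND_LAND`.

Beat 0 (L): throw ball1 h=2 -> lands@2:L; in-air after throw: [b1@2:L]
Beat 1 (R): throw ball2 h=7 -> lands@8:L; in-air after throw: [b1@2:L b2@8:L]
Beat 2 (L): throw ball1 h=2 -> lands@4:L; in-air after throw: [b1@4:L b2@8:L]
Beat 3 (R): throw ball3 h=7 -> lands@10:L; in-air after throw: [b1@4:L b2@8:L b3@10:L]
Beat 4 (L): throw ball1 h=7 -> lands@11:R; in-air after throw: [b2@8:L b3@10:L b1@11:R]
Ball 1: thrown@0 h=2 -> first land @2; rethrown@2 h=2 -> second land @4

Answer: 2 4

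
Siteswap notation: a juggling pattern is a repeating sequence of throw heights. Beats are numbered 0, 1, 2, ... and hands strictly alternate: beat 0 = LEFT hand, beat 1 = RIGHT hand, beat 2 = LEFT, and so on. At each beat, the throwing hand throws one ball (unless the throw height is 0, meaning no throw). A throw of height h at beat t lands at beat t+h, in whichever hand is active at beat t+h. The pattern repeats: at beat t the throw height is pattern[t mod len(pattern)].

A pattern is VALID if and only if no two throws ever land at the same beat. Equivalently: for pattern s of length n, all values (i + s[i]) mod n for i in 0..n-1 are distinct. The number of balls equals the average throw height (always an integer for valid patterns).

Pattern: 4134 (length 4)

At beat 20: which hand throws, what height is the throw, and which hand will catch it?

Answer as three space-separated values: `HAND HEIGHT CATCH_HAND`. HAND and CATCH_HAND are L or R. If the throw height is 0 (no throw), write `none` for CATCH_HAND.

Answer: L 4 L

Derivation:
Beat 20: 20 mod 2 = 0, so hand = L
Throw height = pattern[20 mod 4] = pattern[0] = 4
Lands at beat 20+4=24, 24 mod 2 = 0, so catch hand = L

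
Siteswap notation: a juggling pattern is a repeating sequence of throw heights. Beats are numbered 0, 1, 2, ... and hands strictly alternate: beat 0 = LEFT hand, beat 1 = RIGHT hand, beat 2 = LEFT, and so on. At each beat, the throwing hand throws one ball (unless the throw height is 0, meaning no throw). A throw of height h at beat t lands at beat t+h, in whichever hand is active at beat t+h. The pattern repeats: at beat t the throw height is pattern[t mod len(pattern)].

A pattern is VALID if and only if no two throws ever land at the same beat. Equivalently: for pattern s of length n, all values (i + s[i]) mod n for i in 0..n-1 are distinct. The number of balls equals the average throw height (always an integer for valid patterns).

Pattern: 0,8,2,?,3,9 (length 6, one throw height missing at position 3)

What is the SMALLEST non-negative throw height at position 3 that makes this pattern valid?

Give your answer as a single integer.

i=0: (0 + 0) mod 6 = 0
i=1: (1 + 8) mod 6 = 3
i=2: (2 + 2) mod 6 = 4
i=3: s[i]=? (unknown)
i=4: (4 + 3) mod 6 = 1
i=5: (5 + 9) mod 6 = 2
Known residues: [0, 1, 2, 3, 4]; need a permutation of 0..5, so missing residue r = 5
Need (3 + s) mod 6 = 5; smallest s = (5 - 3) mod 6 = 2

Answer: 2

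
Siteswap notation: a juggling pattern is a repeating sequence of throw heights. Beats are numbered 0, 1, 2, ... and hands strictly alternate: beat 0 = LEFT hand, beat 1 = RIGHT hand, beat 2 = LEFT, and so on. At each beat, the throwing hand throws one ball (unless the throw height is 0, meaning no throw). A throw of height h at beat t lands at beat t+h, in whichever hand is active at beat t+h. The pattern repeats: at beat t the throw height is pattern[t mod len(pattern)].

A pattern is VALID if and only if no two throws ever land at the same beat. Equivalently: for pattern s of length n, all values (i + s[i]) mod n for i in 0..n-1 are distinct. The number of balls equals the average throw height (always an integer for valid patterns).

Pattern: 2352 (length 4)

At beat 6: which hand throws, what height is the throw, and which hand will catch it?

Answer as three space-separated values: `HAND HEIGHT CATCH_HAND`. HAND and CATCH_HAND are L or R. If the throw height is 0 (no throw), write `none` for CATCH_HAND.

Beat 6: 6 mod 2 = 0, so hand = L
Throw height = pattern[6 mod 4] = pattern[2] = 5
Lands at beat 6+5=11, 11 mod 2 = 1, so catch hand = R

Answer: L 5 R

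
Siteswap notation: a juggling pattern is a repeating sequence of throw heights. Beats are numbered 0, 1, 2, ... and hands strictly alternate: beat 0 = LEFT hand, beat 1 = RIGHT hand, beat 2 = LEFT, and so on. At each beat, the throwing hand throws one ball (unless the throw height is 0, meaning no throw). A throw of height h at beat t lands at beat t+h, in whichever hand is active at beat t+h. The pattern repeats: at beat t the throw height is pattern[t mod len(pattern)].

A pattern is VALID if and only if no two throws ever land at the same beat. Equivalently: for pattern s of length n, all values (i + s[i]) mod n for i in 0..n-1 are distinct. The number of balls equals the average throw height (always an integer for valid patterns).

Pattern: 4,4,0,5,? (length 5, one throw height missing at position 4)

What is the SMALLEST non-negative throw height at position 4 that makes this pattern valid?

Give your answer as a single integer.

i=0: (0 + 4) mod 5 = 4
i=1: (1 + 4) mod 5 = 0
i=2: (2 + 0) mod 5 = 2
i=3: (3 + 5) mod 5 = 3
i=4: s[i]=? (unknown)
Known residues: [0, 2, 3, 4]; need a permutation of 0..4, so missing residue r = 1
Need (4 + s) mod 5 = 1; smallest s = (1 - 4) mod 5 = 2

Answer: 2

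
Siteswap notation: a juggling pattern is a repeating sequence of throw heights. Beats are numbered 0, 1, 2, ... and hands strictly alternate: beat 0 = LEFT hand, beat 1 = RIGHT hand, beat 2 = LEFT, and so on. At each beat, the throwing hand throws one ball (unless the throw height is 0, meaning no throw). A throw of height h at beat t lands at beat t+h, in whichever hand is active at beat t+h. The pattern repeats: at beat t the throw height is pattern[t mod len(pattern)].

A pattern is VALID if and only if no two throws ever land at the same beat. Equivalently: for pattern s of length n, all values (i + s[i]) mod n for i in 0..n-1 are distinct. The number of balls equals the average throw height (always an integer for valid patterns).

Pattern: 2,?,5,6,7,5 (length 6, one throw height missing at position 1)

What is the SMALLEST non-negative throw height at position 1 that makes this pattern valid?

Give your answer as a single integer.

Answer: 5

Derivation:
i=0: (0 + 2) mod 6 = 2
i=1: s[i]=? (unknown)
i=2: (2 + 5) mod 6 = 1
i=3: (3 + 6) mod 6 = 3
i=4: (4 + 7) mod 6 = 5
i=5: (5 + 5) mod 6 = 4
Known residues: [1, 2, 3, 4, 5]; need a permutation of 0..5, so missing residue r = 0
Need (1 + s) mod 6 = 0; smallest s = (0 - 1) mod 6 = 5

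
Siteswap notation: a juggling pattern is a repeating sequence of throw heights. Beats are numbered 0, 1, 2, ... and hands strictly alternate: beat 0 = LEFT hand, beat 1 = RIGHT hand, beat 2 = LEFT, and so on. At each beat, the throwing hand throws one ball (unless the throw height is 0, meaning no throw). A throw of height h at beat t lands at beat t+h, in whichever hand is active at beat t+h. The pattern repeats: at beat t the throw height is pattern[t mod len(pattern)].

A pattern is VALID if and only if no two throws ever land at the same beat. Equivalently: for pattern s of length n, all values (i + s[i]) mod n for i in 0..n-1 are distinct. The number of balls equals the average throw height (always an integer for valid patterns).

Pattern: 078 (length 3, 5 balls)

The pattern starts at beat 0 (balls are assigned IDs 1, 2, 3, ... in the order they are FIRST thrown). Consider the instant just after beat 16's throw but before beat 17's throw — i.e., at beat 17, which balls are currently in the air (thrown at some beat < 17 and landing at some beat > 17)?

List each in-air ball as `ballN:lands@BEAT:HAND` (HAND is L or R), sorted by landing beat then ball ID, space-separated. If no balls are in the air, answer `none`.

Beat 1 (R): throw ball1 h=7 -> lands@8:L; in-air after throw: [b1@8:L]
Beat 2 (L): throw ball2 h=8 -> lands@10:L; in-air after throw: [b1@8:L b2@10:L]
Beat 4 (L): throw ball3 h=7 -> lands@11:R; in-air after throw: [b1@8:L b2@10:L b3@11:R]
Beat 5 (R): throw ball4 h=8 -> lands@13:R; in-air after throw: [b1@8:L b2@10:L b3@11:R b4@13:R]
Beat 7 (R): throw ball5 h=7 -> lands@14:L; in-air after throw: [b1@8:L b2@10:L b3@11:R b4@13:R b5@14:L]
Beat 8 (L): throw ball1 h=8 -> lands@16:L; in-air after throw: [b2@10:L b3@11:R b4@13:R b5@14:L b1@16:L]
Beat 10 (L): throw ball2 h=7 -> lands@17:R; in-air after throw: [b3@11:R b4@13:R b5@14:L b1@16:L b2@17:R]
Beat 11 (R): throw ball3 h=8 -> lands@19:R; in-air after throw: [b4@13:R b5@14:L b1@16:L b2@17:R b3@19:R]
Beat 13 (R): throw ball4 h=7 -> lands@20:L; in-air after throw: [b5@14:L b1@16:L b2@17:R b3@19:R b4@20:L]
Beat 14 (L): throw ball5 h=8 -> lands@22:L; in-air after throw: [b1@16:L b2@17:R b3@19:R b4@20:L b5@22:L]
Beat 16 (L): throw ball1 h=7 -> lands@23:R; in-air after throw: [b2@17:R b3@19:R b4@20:L b5@22:L b1@23:R]
Beat 17 (R): throw ball2 h=8 -> lands@25:R; in-air after throw: [b3@19:R b4@20:L b5@22:L b1@23:R b2@25:R]

Answer: ball3:lands@19:R ball4:lands@20:L ball5:lands@22:L ball1:lands@23:R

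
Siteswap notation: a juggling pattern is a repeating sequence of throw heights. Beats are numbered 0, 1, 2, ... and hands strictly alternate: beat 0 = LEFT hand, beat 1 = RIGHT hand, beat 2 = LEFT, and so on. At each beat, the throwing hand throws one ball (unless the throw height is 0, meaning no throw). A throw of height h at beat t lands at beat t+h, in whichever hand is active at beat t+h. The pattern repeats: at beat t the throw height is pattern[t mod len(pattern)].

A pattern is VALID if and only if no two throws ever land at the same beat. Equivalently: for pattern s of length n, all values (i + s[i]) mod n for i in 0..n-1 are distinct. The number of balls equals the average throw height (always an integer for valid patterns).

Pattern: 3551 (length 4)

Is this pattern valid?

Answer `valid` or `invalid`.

Answer: invalid

Derivation:
i=0: (i + s[i]) mod n = (0 + 3) mod 4 = 3
i=1: (i + s[i]) mod n = (1 + 5) mod 4 = 2
i=2: (i + s[i]) mod n = (2 + 5) mod 4 = 3
i=3: (i + s[i]) mod n = (3 + 1) mod 4 = 0
Residues: [3, 2, 3, 0], distinct: False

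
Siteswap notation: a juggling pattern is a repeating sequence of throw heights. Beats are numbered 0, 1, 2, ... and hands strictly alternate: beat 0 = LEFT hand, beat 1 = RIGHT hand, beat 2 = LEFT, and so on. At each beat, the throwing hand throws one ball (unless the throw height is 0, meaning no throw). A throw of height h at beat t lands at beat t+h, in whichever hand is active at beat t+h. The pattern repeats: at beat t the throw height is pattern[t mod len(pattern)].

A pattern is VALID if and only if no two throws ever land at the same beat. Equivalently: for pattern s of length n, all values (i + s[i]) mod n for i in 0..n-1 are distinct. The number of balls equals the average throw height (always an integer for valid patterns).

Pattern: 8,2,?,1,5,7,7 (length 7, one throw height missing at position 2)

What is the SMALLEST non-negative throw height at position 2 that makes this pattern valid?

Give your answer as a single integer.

i=0: (0 + 8) mod 7 = 1
i=1: (1 + 2) mod 7 = 3
i=2: s[i]=? (unknown)
i=3: (3 + 1) mod 7 = 4
i=4: (4 + 5) mod 7 = 2
i=5: (5 + 7) mod 7 = 5
i=6: (6 + 7) mod 7 = 6
Known residues: [1, 2, 3, 4, 5, 6]; need a permutation of 0..6, so missing residue r = 0
Need (2 + s) mod 7 = 0; smallest s = (0 - 2) mod 7 = 5

Answer: 5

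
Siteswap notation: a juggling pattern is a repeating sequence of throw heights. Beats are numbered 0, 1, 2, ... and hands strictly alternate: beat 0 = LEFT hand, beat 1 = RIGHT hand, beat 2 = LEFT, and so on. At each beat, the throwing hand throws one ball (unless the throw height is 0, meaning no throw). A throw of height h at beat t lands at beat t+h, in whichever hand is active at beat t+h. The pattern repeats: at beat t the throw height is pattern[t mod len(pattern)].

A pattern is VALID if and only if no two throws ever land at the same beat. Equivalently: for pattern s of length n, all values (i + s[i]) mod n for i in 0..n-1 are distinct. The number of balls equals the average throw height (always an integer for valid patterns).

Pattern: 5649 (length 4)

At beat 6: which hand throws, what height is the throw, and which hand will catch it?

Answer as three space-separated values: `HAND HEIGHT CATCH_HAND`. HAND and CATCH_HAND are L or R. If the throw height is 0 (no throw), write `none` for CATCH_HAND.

Beat 6: 6 mod 2 = 0, so hand = L
Throw height = pattern[6 mod 4] = pattern[2] = 4
Lands at beat 6+4=10, 10 mod 2 = 0, so catch hand = L

Answer: L 4 L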